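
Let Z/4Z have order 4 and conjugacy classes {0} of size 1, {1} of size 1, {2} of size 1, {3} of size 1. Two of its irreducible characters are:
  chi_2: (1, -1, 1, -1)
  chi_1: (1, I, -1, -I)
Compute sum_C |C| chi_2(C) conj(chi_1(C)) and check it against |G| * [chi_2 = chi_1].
Sum = 0; so <chi_2, chi_1> = 0 (distinct irreducibles are orthogonal).

Compute term by term over conjugacy classes (|C| * chi_2(C) * conj(chi_1(C))):
  1*(1)*conj(1) + 1*(-1)*conj(I) + 1*(1)*conj(-1) + 1*(-1)*conj(-I)
  = (1) + (I) + (-1) + (-I)
  = 0.
(Exp terms are combined using exp(i*s)*conj(exp(i*t)) = exp(i*(s-t)), and sums of them are collapsed using the identity that for every m > 1 the m distinct m-th roots of unity sum to 0, e.g. 1 + exp(2*I*pi/3) + exp(-2*I*pi/3) = 0.)
Dividing by |G| = 4 gives 0/4 = 0, matching the row-orthogonality relation <chi_2, chi_1> = [chi_2 = chi_1].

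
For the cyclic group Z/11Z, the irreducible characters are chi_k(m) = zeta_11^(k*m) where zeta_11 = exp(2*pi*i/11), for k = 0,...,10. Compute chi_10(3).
chi_10(3) = zeta_11^30 = exp(-6*I*pi/11)

Working: chi_10(3) = zeta_11^(10*3) = zeta_11^30. Since zeta_11^11 = 1, this equals zeta_11^8 = exp(2*pi*i*8/11) = exp(-6*I*pi/11).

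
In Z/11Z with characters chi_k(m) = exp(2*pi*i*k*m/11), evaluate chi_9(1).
chi_9(1) = zeta_11^9 = exp(-4*I*pi/11)

Solution. chi_9(1) = zeta_11^(9*1) = zeta_11^9. Since zeta_11^11 = 1, this equals zeta_11^9 = exp(2*pi*i*9/11) = exp(-4*I*pi/11).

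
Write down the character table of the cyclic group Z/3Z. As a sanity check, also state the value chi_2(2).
Character table of Z/3Z (irreps indexed chi_0,...,chi_2 with chi_k(m) = zeta_3^(k*m), zeta_3 = exp(2*pi*i/3)):
  irrep \ class  {0} (size 1)  {1} (size 1)    {2} (size 1)  
  chi_0          1             1               1             
  chi_1          1             exp(2*I*pi/3)   exp(-2*I*pi/3)
  chi_2          1             exp(-2*I*pi/3)  exp(2*I*pi/3) 

Spot check: chi_2(2) = zeta_3^(2*2) = zeta_3^4 = exp(2*I*pi/3).

Reasoning: Z/3Z is abelian, so all 3 irreducible complex representations are 1-dimensional. They are given by chi_k(m) = zeta_3^(k*m) for k = 0,...,2. Row orthogonality: sum_m chi_k(m) conj(chi_l(m)) = 3 * [k = l].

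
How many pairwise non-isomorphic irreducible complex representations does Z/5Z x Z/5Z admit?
25

Derivation: The number of irreducible complex representations of a finite group equals its number of conjugacy classes. Z/5Z x Z/5Z is abelian of order 25, so every element is its own conjugacy class: 25 classes, so Z/5Z x Z/5Z (order 25) has exactly 25 irreducible complex representations.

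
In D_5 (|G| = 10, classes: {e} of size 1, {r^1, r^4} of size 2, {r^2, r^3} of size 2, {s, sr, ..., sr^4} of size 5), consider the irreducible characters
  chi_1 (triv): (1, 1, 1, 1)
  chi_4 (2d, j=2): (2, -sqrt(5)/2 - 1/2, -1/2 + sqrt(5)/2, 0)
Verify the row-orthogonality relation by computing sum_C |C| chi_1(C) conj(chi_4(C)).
Sum = 0; so <chi_1, chi_4> = 0 (distinct irreducibles are orthogonal).

Solution. Compute term by term over conjugacy classes (|C| * chi_1(C) * conj(chi_4(C))):
  1*(1)*conj(2) + 2*(1)*conj(-sqrt(5)/2 - 1/2) + 2*(1)*conj(-1/2 + sqrt(5)/2) + 5*(1)*conj(0)
  = (2) + (-sqrt(5) - 1) + (-1 + sqrt(5)) + (0)
  = 0.
Dividing by |G| = 10 gives 0/10 = 0, matching the row-orthogonality relation <chi_1, chi_4> = [chi_1 = chi_4].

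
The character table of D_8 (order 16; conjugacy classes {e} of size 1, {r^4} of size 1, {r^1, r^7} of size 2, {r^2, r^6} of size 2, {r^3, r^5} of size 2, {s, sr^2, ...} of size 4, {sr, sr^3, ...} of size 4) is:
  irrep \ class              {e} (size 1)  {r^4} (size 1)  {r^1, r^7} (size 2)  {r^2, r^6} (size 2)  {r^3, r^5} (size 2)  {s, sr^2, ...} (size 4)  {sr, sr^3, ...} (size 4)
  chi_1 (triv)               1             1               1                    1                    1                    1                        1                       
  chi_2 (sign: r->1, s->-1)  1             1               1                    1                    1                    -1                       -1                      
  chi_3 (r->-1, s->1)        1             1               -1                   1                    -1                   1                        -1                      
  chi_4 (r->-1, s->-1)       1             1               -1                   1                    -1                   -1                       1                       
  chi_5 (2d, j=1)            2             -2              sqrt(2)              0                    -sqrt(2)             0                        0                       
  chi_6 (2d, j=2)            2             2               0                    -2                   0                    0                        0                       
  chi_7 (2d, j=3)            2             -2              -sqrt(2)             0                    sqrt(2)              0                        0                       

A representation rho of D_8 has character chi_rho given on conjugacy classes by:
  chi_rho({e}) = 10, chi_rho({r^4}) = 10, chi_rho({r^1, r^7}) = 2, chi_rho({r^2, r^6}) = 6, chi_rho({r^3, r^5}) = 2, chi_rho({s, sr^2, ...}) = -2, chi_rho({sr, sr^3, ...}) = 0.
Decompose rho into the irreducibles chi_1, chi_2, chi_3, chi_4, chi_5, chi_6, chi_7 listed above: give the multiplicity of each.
Multiplicities: chi_1: 2, chi_2: 3, chi_3: 1, chi_4: 2, chi_5: 0, chi_6: 1, chi_7: 0.

Reasoning: Use <chi_rho, chi> = (1/|G|) sum_C |C| * chi_rho(C) * conj(chi(C)) with |G| = 16 for each irreducible chi in the table:
  <chi_rho, chi_1> = (1/16)[1*(10)*conj(1) + 1*(10)*conj(1) + 2*(2)*conj(1) + 2*(6)*conj(1) + 2*(2)*conj(1) + 4*(-2)*conj(1) + 4*(0)*conj(1)]
      = (1/16)[(10) + (10) + (4) + (12) + (4) + (-8) + (0)] = 32/16 = 2
  <chi_rho, chi_2> = (1/16)[1*(10)*conj(1) + 1*(10)*conj(1) + 2*(2)*conj(1) + 2*(6)*conj(1) + 2*(2)*conj(1) + 4*(-2)*conj(-1) + 4*(0)*conj(-1)]
      = (1/16)[(10) + (10) + (4) + (12) + (4) + (8) + (0)] = 48/16 = 3
  <chi_rho, chi_3> = (1/16)[1*(10)*conj(1) + 1*(10)*conj(1) + 2*(2)*conj(-1) + 2*(6)*conj(1) + 2*(2)*conj(-1) + 4*(-2)*conj(1) + 4*(0)*conj(-1)]
      = (1/16)[(10) + (10) + (-4) + (12) + (-4) + (-8) + (0)] = 16/16 = 1
  <chi_rho, chi_4> = (1/16)[1*(10)*conj(1) + 1*(10)*conj(1) + 2*(2)*conj(-1) + 2*(6)*conj(1) + 2*(2)*conj(-1) + 4*(-2)*conj(-1) + 4*(0)*conj(1)]
      = (1/16)[(10) + (10) + (-4) + (12) + (-4) + (8) + (0)] = 32/16 = 2
  <chi_rho, chi_5> = (1/16)[1*(10)*conj(2) + 1*(10)*conj(-2) + 2*(2)*conj(sqrt(2)) + 2*(6)*conj(0) + 2*(2)*conj(-sqrt(2)) + 4*(-2)*conj(0) + 4*(0)*conj(0)]
      = (1/16)[(20) + (-20) + (4*sqrt(2)) + (0) + (-4*sqrt(2)) + (0) + (0)] = 0/16 = 0
  <chi_rho, chi_6> = (1/16)[1*(10)*conj(2) + 1*(10)*conj(2) + 2*(2)*conj(0) + 2*(6)*conj(-2) + 2*(2)*conj(0) + 4*(-2)*conj(0) + 4*(0)*conj(0)]
      = (1/16)[(20) + (20) + (0) + (-24) + (0) + (0) + (0)] = 16/16 = 1
  <chi_rho, chi_7> = (1/16)[1*(10)*conj(2) + 1*(10)*conj(-2) + 2*(2)*conj(-sqrt(2)) + 2*(6)*conj(0) + 2*(2)*conj(sqrt(2)) + 4*(-2)*conj(0) + 4*(0)*conj(0)]
      = (1/16)[(20) + (-20) + (-4*sqrt(2)) + (0) + (4*sqrt(2)) + (0) + (0)] = 0/16 = 0
Dimension check: dim(rho) = sum (mult * dim) = 2*1 + 3*1 + 1*1 + 2*1 + 0*2 + 1*2 + 0*2 = 10 = chi_rho(e) = 10.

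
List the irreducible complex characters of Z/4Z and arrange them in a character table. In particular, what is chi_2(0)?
Character table of Z/4Z (irreps indexed chi_0,...,chi_3 with chi_k(m) = zeta_4^(k*m), zeta_4 = exp(2*pi*i/4)):
  irrep \ class  {0} (size 1)  {1} (size 1)  {2} (size 1)  {3} (size 1)
  chi_0          1             1             1             1           
  chi_1          1             I             -1            -I          
  chi_2          1             -1            1             -1          
  chi_3          1             -I            -1            I           

Spot check: chi_2(0) = zeta_4^(2*0) = zeta_4^0 = 1.

Reasoning: Z/4Z is abelian, so all 4 irreducible complex representations are 1-dimensional. They are given by chi_k(m) = zeta_4^(k*m) for k = 0,...,3. Row orthogonality: sum_m chi_k(m) conj(chi_l(m)) = 4 * [k = l].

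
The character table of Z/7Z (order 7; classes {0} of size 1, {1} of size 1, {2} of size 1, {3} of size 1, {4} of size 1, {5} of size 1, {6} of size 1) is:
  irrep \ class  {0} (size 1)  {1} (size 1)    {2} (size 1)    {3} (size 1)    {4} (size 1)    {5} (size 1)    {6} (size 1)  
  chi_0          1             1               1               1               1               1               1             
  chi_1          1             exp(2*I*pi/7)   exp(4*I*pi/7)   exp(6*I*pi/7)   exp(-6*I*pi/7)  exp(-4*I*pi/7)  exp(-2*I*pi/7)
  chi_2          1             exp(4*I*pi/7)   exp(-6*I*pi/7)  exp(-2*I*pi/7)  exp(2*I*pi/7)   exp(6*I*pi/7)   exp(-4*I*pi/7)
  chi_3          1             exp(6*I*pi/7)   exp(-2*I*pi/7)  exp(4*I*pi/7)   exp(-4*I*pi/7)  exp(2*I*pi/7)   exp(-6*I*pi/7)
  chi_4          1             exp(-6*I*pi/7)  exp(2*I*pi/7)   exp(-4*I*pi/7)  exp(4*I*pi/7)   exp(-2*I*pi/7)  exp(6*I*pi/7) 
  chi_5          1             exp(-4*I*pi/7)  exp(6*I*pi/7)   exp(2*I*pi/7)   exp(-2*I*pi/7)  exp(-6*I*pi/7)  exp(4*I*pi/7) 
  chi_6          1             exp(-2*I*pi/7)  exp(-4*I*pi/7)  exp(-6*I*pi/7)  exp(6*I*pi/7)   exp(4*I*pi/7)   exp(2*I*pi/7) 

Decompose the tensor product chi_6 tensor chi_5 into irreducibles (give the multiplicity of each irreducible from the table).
chi_6 tensor chi_5 = chi_4 (all other irreducibles have multiplicity 0).

Proof sketch: The character of a tensor product is the pointwise product (chi_6 * chi_5)(C) = chi_6(C) * chi_5(C):
  {0}: (1)*(1), {1}: (exp(-2*I*pi/7))*(exp(-4*I*pi/7)), {2}: (exp(-4*I*pi/7))*(exp(6*I*pi/7)), {3}: (exp(-6*I*pi/7))*(exp(2*I*pi/7)), {4}: (exp(6*I*pi/7))*(exp(-2*I*pi/7)), {5}: (exp(4*I*pi/7))*(exp(-6*I*pi/7)), {6}: (exp(2*I*pi/7))*(exp(4*I*pi/7))
so (chi_6 * chi_5) takes values
  {0} -> 1, {1} -> exp(-6*I*pi/7), {2} -> exp(2*I*pi/7), {3} -> exp(-4*I*pi/7), {4} -> exp(4*I*pi/7), {5} -> exp(-2*I*pi/7), {6} -> exp(6*I*pi/7).
Now take the inner product of this character with each irreducible chi from the table, <chi_6*chi_5, chi> = (1/7) sum_C |C| (chi_6*chi_5)(C) conj(chi(C)):
  <chi_6*chi_5, chi_0> = (1/7)[1*(1)*conj(1) + 1*(exp(-6*I*pi/7))*conj(1) + 1*(exp(2*I*pi/7))*conj(1) + 1*(exp(-4*I*pi/7))*conj(1) + 1*(exp(4*I*pi/7))*conj(1) + 1*(exp(-2*I*pi/7))*conj(1) + 1*(exp(6*I*pi/7))*conj(1)]
      = (1/7)[(1) + (exp(-6*I*pi/7)) + (exp(2*I*pi/7)) + (exp(-4*I*pi/7)) + (exp(4*I*pi/7)) + (exp(-2*I*pi/7)) + (exp(6*I*pi/7))] = 0/7 = 0
  <chi_6*chi_5, chi_1> = (1/7)[1*(1)*conj(1) + 1*(exp(-6*I*pi/7))*conj(exp(2*I*pi/7)) + 1*(exp(2*I*pi/7))*conj(exp(4*I*pi/7)) + 1*(exp(-4*I*pi/7))*conj(exp(6*I*pi/7)) + 1*(exp(4*I*pi/7))*conj(exp(-6*I*pi/7)) + 1*(exp(-2*I*pi/7))*conj(exp(-4*I*pi/7)) + 1*(exp(6*I*pi/7))*conj(exp(-2*I*pi/7))]
      = (1/7)[(1) + (exp(6*I*pi/7)) + (exp(-2*I*pi/7)) + (exp(4*I*pi/7)) + (exp(-4*I*pi/7)) + (exp(2*I*pi/7)) + (exp(-6*I*pi/7))] = 0/7 = 0
  <chi_6*chi_5, chi_2> = (1/7)[1*(1)*conj(1) + 1*(exp(-6*I*pi/7))*conj(exp(4*I*pi/7)) + 1*(exp(2*I*pi/7))*conj(exp(-6*I*pi/7)) + 1*(exp(-4*I*pi/7))*conj(exp(-2*I*pi/7)) + 1*(exp(4*I*pi/7))*conj(exp(2*I*pi/7)) + 1*(exp(-2*I*pi/7))*conj(exp(6*I*pi/7)) + 1*(exp(6*I*pi/7))*conj(exp(-4*I*pi/7))]
      = (1/7)[(1) + (exp(4*I*pi/7)) + (exp(-6*I*pi/7)) + (exp(-2*I*pi/7)) + (exp(2*I*pi/7)) + (exp(6*I*pi/7)) + (exp(-4*I*pi/7))] = 0/7 = 0
  <chi_6*chi_5, chi_3> = (1/7)[1*(1)*conj(1) + 1*(exp(-6*I*pi/7))*conj(exp(6*I*pi/7)) + 1*(exp(2*I*pi/7))*conj(exp(-2*I*pi/7)) + 1*(exp(-4*I*pi/7))*conj(exp(4*I*pi/7)) + 1*(exp(4*I*pi/7))*conj(exp(-4*I*pi/7)) + 1*(exp(-2*I*pi/7))*conj(exp(2*I*pi/7)) + 1*(exp(6*I*pi/7))*conj(exp(-6*I*pi/7))]
      = (1/7)[(1) + (exp(2*I*pi/7)) + (exp(4*I*pi/7)) + (exp(6*I*pi/7)) + (exp(-6*I*pi/7)) + (exp(-4*I*pi/7)) + (exp(-2*I*pi/7))] = 0/7 = 0
  <chi_6*chi_5, chi_4> = (1/7)[1*(1)*conj(1) + 1*(exp(-6*I*pi/7))*conj(exp(-6*I*pi/7)) + 1*(exp(2*I*pi/7))*conj(exp(2*I*pi/7)) + 1*(exp(-4*I*pi/7))*conj(exp(-4*I*pi/7)) + 1*(exp(4*I*pi/7))*conj(exp(4*I*pi/7)) + 1*(exp(-2*I*pi/7))*conj(exp(-2*I*pi/7)) + 1*(exp(6*I*pi/7))*conj(exp(6*I*pi/7))]
      = (1/7)[(1) + (1) + (1) + (1) + (1) + (1) + (1)] = 7/7 = 1
  <chi_6*chi_5, chi_5> = (1/7)[1*(1)*conj(1) + 1*(exp(-6*I*pi/7))*conj(exp(-4*I*pi/7)) + 1*(exp(2*I*pi/7))*conj(exp(6*I*pi/7)) + 1*(exp(-4*I*pi/7))*conj(exp(2*I*pi/7)) + 1*(exp(4*I*pi/7))*conj(exp(-2*I*pi/7)) + 1*(exp(-2*I*pi/7))*conj(exp(-6*I*pi/7)) + 1*(exp(6*I*pi/7))*conj(exp(4*I*pi/7))]
      = (1/7)[(1) + (exp(-2*I*pi/7)) + (exp(-4*I*pi/7)) + (exp(-6*I*pi/7)) + (exp(6*I*pi/7)) + (exp(4*I*pi/7)) + (exp(2*I*pi/7))] = 0/7 = 0
  <chi_6*chi_5, chi_6> = (1/7)[1*(1)*conj(1) + 1*(exp(-6*I*pi/7))*conj(exp(-2*I*pi/7)) + 1*(exp(2*I*pi/7))*conj(exp(-4*I*pi/7)) + 1*(exp(-4*I*pi/7))*conj(exp(-6*I*pi/7)) + 1*(exp(4*I*pi/7))*conj(exp(6*I*pi/7)) + 1*(exp(-2*I*pi/7))*conj(exp(4*I*pi/7)) + 1*(exp(6*I*pi/7))*conj(exp(2*I*pi/7))]
      = (1/7)[(1) + (exp(-4*I*pi/7)) + (exp(6*I*pi/7)) + (exp(2*I*pi/7)) + (exp(-2*I*pi/7)) + (exp(-6*I*pi/7)) + (exp(4*I*pi/7))] = 0/7 = 0
(Exp terms are combined using exp(i*s)*conj(exp(i*t)) = exp(i*(s-t)), and sums of them are collapsed using the identity that for every m > 1 the m distinct m-th roots of unity sum to 0, e.g. 1 + exp(2*I*pi/3) + exp(-2*I*pi/3) = 0.)
Hence the multiplicities are chi_4: 1. Dimension check: dim(chi_6)*dim(chi_5) = 1*1 = 1 and sum (mult * dim) = 1*1 = 1.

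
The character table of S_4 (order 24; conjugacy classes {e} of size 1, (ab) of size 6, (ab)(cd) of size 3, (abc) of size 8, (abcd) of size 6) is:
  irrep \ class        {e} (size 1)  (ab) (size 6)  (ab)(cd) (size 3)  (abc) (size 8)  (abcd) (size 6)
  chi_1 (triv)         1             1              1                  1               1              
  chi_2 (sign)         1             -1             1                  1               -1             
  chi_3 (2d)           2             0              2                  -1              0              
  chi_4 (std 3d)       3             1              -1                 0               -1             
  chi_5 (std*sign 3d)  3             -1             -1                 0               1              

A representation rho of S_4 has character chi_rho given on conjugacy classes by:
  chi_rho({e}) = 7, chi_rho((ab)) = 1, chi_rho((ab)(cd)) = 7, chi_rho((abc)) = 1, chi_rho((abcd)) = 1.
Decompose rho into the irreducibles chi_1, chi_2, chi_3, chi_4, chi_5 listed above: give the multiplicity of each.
Multiplicities: chi_1: 2, chi_2: 1, chi_3: 2, chi_4: 0, chi_5: 0.

Argument: Use <chi_rho, chi> = (1/|G|) sum_C |C| * chi_rho(C) * conj(chi(C)) with |G| = 24 for each irreducible chi in the table:
  <chi_rho, chi_1> = (1/24)[1*(7)*conj(1) + 6*(1)*conj(1) + 3*(7)*conj(1) + 8*(1)*conj(1) + 6*(1)*conj(1)]
      = (1/24)[(7) + (6) + (21) + (8) + (6)] = 48/24 = 2
  <chi_rho, chi_2> = (1/24)[1*(7)*conj(1) + 6*(1)*conj(-1) + 3*(7)*conj(1) + 8*(1)*conj(1) + 6*(1)*conj(-1)]
      = (1/24)[(7) + (-6) + (21) + (8) + (-6)] = 24/24 = 1
  <chi_rho, chi_3> = (1/24)[1*(7)*conj(2) + 6*(1)*conj(0) + 3*(7)*conj(2) + 8*(1)*conj(-1) + 6*(1)*conj(0)]
      = (1/24)[(14) + (0) + (42) + (-8) + (0)] = 48/24 = 2
  <chi_rho, chi_4> = (1/24)[1*(7)*conj(3) + 6*(1)*conj(1) + 3*(7)*conj(-1) + 8*(1)*conj(0) + 6*(1)*conj(-1)]
      = (1/24)[(21) + (6) + (-21) + (0) + (-6)] = 0/24 = 0
  <chi_rho, chi_5> = (1/24)[1*(7)*conj(3) + 6*(1)*conj(-1) + 3*(7)*conj(-1) + 8*(1)*conj(0) + 6*(1)*conj(1)]
      = (1/24)[(21) + (-6) + (-21) + (0) + (6)] = 0/24 = 0
Dimension check: dim(rho) = sum (mult * dim) = 2*1 + 1*1 + 2*2 + 0*3 + 0*3 = 7 = chi_rho(e) = 7.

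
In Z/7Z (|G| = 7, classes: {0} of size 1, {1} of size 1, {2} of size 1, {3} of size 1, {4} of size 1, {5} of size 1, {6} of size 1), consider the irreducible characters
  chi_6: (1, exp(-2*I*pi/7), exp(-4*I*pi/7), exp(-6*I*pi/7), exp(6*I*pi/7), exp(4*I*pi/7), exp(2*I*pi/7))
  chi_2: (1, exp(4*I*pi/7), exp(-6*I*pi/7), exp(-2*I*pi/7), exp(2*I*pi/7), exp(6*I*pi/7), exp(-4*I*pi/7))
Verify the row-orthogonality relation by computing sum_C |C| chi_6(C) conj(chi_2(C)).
Sum = 0; so <chi_6, chi_2> = 0 (distinct irreducibles are orthogonal).

Working: Compute term by term over conjugacy classes (|C| * chi_6(C) * conj(chi_2(C))):
  1*(1)*conj(1) + 1*(exp(-2*I*pi/7))*conj(exp(4*I*pi/7)) + 1*(exp(-4*I*pi/7))*conj(exp(-6*I*pi/7)) + 1*(exp(-6*I*pi/7))*conj(exp(-2*I*pi/7)) + 1*(exp(6*I*pi/7))*conj(exp(2*I*pi/7)) + 1*(exp(4*I*pi/7))*conj(exp(6*I*pi/7)) + 1*(exp(2*I*pi/7))*conj(exp(-4*I*pi/7))
  = (1) + (exp(-6*I*pi/7)) + (exp(2*I*pi/7)) + (exp(-4*I*pi/7)) + (exp(4*I*pi/7)) + (exp(-2*I*pi/7)) + (exp(6*I*pi/7))
  = 0.
(Exp terms are combined using exp(i*s)*conj(exp(i*t)) = exp(i*(s-t)), and sums of them are collapsed using the identity that for every m > 1 the m distinct m-th roots of unity sum to 0, e.g. 1 + exp(2*I*pi/3) + exp(-2*I*pi/3) = 0.)
Dividing by |G| = 7 gives 0/7 = 0, matching the row-orthogonality relation <chi_6, chi_2> = [chi_6 = chi_2].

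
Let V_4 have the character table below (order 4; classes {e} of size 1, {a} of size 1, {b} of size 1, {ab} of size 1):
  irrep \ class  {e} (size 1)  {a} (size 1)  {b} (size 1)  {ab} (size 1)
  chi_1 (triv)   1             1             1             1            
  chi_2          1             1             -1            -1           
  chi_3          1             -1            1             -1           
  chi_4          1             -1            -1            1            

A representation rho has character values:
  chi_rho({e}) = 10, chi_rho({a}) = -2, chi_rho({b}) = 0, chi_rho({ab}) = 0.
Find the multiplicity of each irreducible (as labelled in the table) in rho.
Multiplicities: chi_1: 2, chi_2: 2, chi_3: 3, chi_4: 3.

Solution. Use <chi_rho, chi> = (1/|G|) sum_C |C| * chi_rho(C) * conj(chi(C)) with |G| = 4 for each irreducible chi in the table:
  <chi_rho, chi_1> = (1/4)[1*(10)*conj(1) + 1*(-2)*conj(1) + 1*(0)*conj(1) + 1*(0)*conj(1)]
      = (1/4)[(10) + (-2) + (0) + (0)] = 8/4 = 2
  <chi_rho, chi_2> = (1/4)[1*(10)*conj(1) + 1*(-2)*conj(1) + 1*(0)*conj(-1) + 1*(0)*conj(-1)]
      = (1/4)[(10) + (-2) + (0) + (0)] = 8/4 = 2
  <chi_rho, chi_3> = (1/4)[1*(10)*conj(1) + 1*(-2)*conj(-1) + 1*(0)*conj(1) + 1*(0)*conj(-1)]
      = (1/4)[(10) + (2) + (0) + (0)] = 12/4 = 3
  <chi_rho, chi_4> = (1/4)[1*(10)*conj(1) + 1*(-2)*conj(-1) + 1*(0)*conj(-1) + 1*(0)*conj(1)]
      = (1/4)[(10) + (2) + (0) + (0)] = 12/4 = 3
Dimension check: dim(rho) = sum (mult * dim) = 2*1 + 2*1 + 3*1 + 3*1 = 10 = chi_rho(e) = 10.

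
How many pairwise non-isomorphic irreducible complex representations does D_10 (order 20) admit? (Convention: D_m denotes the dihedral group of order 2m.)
8

Details: The number of irreducible complex representations of a finite group equals its number of conjugacy classes. D_10 has 8 conjugacy classes (n/2 + 3 for n even), so D_10 (order 20) has exactly 8 irreducible complex representations.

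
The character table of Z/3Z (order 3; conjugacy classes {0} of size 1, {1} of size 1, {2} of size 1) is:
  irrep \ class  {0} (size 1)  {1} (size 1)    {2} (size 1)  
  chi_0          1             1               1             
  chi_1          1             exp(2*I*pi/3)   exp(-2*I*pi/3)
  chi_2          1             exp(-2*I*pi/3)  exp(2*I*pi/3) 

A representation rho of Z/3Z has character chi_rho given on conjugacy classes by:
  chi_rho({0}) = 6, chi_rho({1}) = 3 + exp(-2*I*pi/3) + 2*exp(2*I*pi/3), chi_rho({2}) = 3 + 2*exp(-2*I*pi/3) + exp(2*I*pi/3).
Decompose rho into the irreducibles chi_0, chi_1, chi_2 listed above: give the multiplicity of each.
Multiplicities: chi_0: 3, chi_1: 2, chi_2: 1.

Use <chi_rho, chi> = (1/|G|) sum_C |C| * chi_rho(C) * conj(chi(C)) with |G| = 3 for each irreducible chi in the table:
  <chi_rho, chi_0> = (1/3)[1*(6)*conj(1) + 1*(3 + exp(-2*I*pi/3) + 2*exp(2*I*pi/3))*conj(1) + 1*(3 + 2*exp(-2*I*pi/3) + exp(2*I*pi/3))*conj(1)]
      = (1/3)[(6) + (3 + exp(-2*I*pi/3) + 2*exp(2*I*pi/3)) + (3 + 2*exp(-2*I*pi/3) + exp(2*I*pi/3))] = 9/3 = 3
  <chi_rho, chi_1> = (1/3)[1*(6)*conj(1) + 1*(3 + exp(-2*I*pi/3) + 2*exp(2*I*pi/3))*conj(exp(2*I*pi/3)) + 1*(3 + 2*exp(-2*I*pi/3) + exp(2*I*pi/3))*conj(exp(-2*I*pi/3))]
      = (1/3)[(6) + (2 + 3*exp(-2*I*pi/3) + exp(2*I*pi/3)) + (2 + exp(-2*I*pi/3) + 3*exp(2*I*pi/3))] = 6/3 = 2
  <chi_rho, chi_2> = (1/3)[1*(6)*conj(1) + 1*(3 + exp(-2*I*pi/3) + 2*exp(2*I*pi/3))*conj(exp(-2*I*pi/3)) + 1*(3 + 2*exp(-2*I*pi/3) + exp(2*I*pi/3))*conj(exp(2*I*pi/3))]
      = (1/3)[(6) + (1 + 2*exp(-2*I*pi/3) + 3*exp(2*I*pi/3)) + (1 + 3*exp(-2*I*pi/3) + 2*exp(2*I*pi/3))] = 3/3 = 1
(Exp terms are combined using exp(i*s)*conj(exp(i*t)) = exp(i*(s-t)), and sums of them are collapsed using the identity that for every m > 1 the m distinct m-th roots of unity sum to 0, e.g. 1 + exp(2*I*pi/3) + exp(-2*I*pi/3) = 0.)
Dimension check: dim(rho) = sum (mult * dim) = 3*1 + 2*1 + 1*1 = 6 = chi_rho(e) = 6.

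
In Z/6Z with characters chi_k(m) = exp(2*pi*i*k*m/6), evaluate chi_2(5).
chi_2(5) = zeta_6^10 = exp(-2*I*pi/3)

Why: chi_2(5) = zeta_6^(2*5) = zeta_6^10. Since zeta_6^6 = 1, this equals zeta_6^4 = exp(2*pi*i*4/6) = exp(-2*I*pi/3).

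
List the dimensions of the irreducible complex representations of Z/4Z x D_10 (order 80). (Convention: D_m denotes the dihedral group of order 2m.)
Dimensions: 1, 1, 1, 1, 1, 1, 1, 1, 1, 1, 1, 1, 1, 1, 1, 1, 2, 2, 2, 2, 2, 2, 2, 2, 2, 2, 2, 2, 2, 2, 2, 2

Derivation: There are 32 irreducibles (= number of conjugacy classes). Their dimensions d_i satisfy sum d_i^2 = |G| = 80: 1 + 1 + 1 + 1 + 1 + 1 + 1 + 1 + 1 + 1 + 1 + 1 + 1 + 1 + 1 + 1 + 4 + 4 + 4 + 4 + 4 + 4 + 4 + 4 + 4 + 4 + 4 + 4 + 4 + 4 + 4 + 4 = 80. (For the product with Z/4Z: each of the 4 1-dim characters of Z/4Z tensors with each irrep of D_10, giving 4 copies of each D_10-dimension.)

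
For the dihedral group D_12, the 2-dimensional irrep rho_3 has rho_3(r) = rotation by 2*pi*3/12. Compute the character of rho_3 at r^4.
chi_{rho_3}(r^4) = 2*cos(2*pi*3*4/12) = 2

Proof sketch: rho_3(r^4) is rotation by angle 2*pi*3*4/12, whose trace is 2*cos(2*pi*3*4/12) = 2.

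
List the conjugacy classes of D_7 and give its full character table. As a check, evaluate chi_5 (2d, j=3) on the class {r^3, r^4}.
Conjugacy classes: {e} of size 1, {r^1, r^6} of size 2, {r^2, r^5} of size 2, {r^3, r^4} of size 2, {s, sr, ..., sr^6} of size 7.
Character table:
  irrep \ class              {e} (size 1)  {r^1, r^6} (size 2)  {r^2, r^5} (size 2)  {r^3, r^4} (size 2)  {s, sr, ..., sr^6} (size 7)
  chi_1 (triv)               1             1                    1                    1                    1                          
  chi_2 (sign: r->1, s->-1)  1             1                    1                    1                    -1                         
  chi_3 (2d, j=1)            2             2*cos(2*pi/7)        -2*cos(3*pi/7)       -2*cos(pi/7)         0                          
  chi_4 (2d, j=2)            2             -2*cos(3*pi/7)       -2*cos(pi/7)         2*cos(2*pi/7)        0                          
  chi_5 (2d, j=3)            2             -2*cos(pi/7)         2*cos(2*pi/7)        -2*cos(3*pi/7)       0                          

Spot check: chi_5 (2d, j=3) on {r^3, r^4} = -2*cos(3*pi/7).

Solution. D_7 has order 2*7 = 14 with 5 conjugacy classes, hence 5 irreducibles. Sum of squared dims 1 + 1 + 4 + 4 + 4 = 14 = |G|. Linear characters come from the abelianisation; the 2-dimensional irreps have character r^k -> 2*cos(2*pi*j*k/7), reflections -> 0.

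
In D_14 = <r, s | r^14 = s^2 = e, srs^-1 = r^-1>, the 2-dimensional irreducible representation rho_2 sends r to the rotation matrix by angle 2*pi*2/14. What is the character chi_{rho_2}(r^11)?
chi_{rho_2}(r^11) = 2*cos(2*pi*2*11/14) = -2*cos(pi/7)

rho_2(r^11) is rotation by angle 2*pi*2*11/14, whose trace is 2*cos(2*pi*2*11/14) = -2*cos(pi/7).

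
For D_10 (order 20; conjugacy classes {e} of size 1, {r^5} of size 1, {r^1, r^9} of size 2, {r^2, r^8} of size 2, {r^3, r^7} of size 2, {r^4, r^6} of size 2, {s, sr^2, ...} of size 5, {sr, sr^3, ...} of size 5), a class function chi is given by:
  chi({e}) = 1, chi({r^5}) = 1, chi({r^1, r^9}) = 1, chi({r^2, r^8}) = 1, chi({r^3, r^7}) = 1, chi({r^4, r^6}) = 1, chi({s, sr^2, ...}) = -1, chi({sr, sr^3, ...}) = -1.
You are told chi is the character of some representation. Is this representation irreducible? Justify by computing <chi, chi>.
Irreducible: <chi, chi> = 1.

Explanation: <chi, chi> = (1/|G|) sum_C |C| * |chi(C)|^2 = (1/20)[1*|1|^2 + 1*|1|^2 + 2*|1|^2 + 2*|1|^2 + 2*|1|^2 + 2*|1|^2 + 5*|-1|^2 + 5*|-1|^2]
  = (1/20)[(1) + (1) + (2) + (2) + (2) + (2) + (5) + (5)] = 20/20 = 1.
A character is irreducible iff <chi, chi> = 1, so this representation is irreducible.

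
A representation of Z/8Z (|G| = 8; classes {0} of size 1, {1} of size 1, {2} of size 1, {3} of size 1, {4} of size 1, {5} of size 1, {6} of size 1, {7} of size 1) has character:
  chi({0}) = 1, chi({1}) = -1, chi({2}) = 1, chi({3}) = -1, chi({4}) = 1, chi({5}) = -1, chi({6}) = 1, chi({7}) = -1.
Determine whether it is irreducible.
Irreducible: <chi, chi> = 1.

Derivation: <chi, chi> = (1/|G|) sum_C |C| * |chi(C)|^2 = (1/8)[1*|1|^2 + 1*|-1|^2 + 1*|1|^2 + 1*|-1|^2 + 1*|1|^2 + 1*|-1|^2 + 1*|1|^2 + 1*|-1|^2]
  = (1/8)[(1) + (1) + (1) + (1) + (1) + (1) + (1) + (1)] = 8/8 = 1.
(Exp terms are combined using exp(i*s)*conj(exp(i*t)) = exp(i*(s-t)), and sums of them are collapsed using the identity that for every m > 1 the m distinct m-th roots of unity sum to 0, e.g. 1 + exp(2*I*pi/3) + exp(-2*I*pi/3) = 0.)
A character is irreducible iff <chi, chi> = 1, so this representation is irreducible.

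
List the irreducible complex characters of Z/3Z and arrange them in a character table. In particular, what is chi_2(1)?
Character table of Z/3Z (irreps indexed chi_0,...,chi_2 with chi_k(m) = zeta_3^(k*m), zeta_3 = exp(2*pi*i/3)):
  irrep \ class  {0} (size 1)  {1} (size 1)    {2} (size 1)  
  chi_0          1             1               1             
  chi_1          1             exp(2*I*pi/3)   exp(-2*I*pi/3)
  chi_2          1             exp(-2*I*pi/3)  exp(2*I*pi/3) 

Spot check: chi_2(1) = zeta_3^(2*1) = zeta_3^2 = exp(-2*I*pi/3).

Argument: Z/3Z is abelian, so all 3 irreducible complex representations are 1-dimensional. They are given by chi_k(m) = zeta_3^(k*m) for k = 0,...,2. Row orthogonality: sum_m chi_k(m) conj(chi_l(m)) = 3 * [k = l].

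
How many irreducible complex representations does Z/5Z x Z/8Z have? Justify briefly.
40

Argument: The number of irreducible complex representations of a finite group equals its number of conjugacy classes. Z/5Z x Z/8Z is abelian of order 40, so every element is its own conjugacy class: 40 classes, so Z/5Z x Z/8Z (order 40) has exactly 40 irreducible complex representations.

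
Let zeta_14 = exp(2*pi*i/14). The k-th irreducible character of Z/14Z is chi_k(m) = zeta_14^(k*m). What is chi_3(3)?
chi_3(3) = zeta_14^9 = exp(-5*I*pi/7)

Solution. chi_3(3) = zeta_14^(3*3) = zeta_14^9. Since zeta_14^14 = 1, this equals zeta_14^9 = exp(2*pi*i*9/14) = exp(-5*I*pi/7).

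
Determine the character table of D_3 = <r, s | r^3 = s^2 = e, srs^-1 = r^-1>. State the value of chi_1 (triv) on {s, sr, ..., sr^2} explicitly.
Conjugacy classes: {e} of size 1, {r^1, r^2} of size 2, {s, sr, ..., sr^2} of size 3.
Character table:
  irrep \ class              {e} (size 1)  {r^1, r^2} (size 2)  {s, sr, ..., sr^2} (size 3)
  chi_1 (triv)               1             1                    1                          
  chi_2 (sign: r->1, s->-1)  1             1                    -1                         
  chi_3 (2d, j=1)            2             -1                   0                          

Spot check: chi_1 (triv) on {s, sr, ..., sr^2} = 1.

D_3 has order 2*3 = 6 with 3 conjugacy classes, hence 3 irreducibles. Sum of squared dims 1 + 1 + 4 = 6 = |G|. Linear characters come from the abelianisation; the 2-dimensional irreps have character r^k -> 2*cos(2*pi*j*k/3), reflections -> 0.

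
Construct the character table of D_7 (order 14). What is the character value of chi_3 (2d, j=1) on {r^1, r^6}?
Conjugacy classes: {e} of size 1, {r^1, r^6} of size 2, {r^2, r^5} of size 2, {r^3, r^4} of size 2, {s, sr, ..., sr^6} of size 7.
Character table:
  irrep \ class              {e} (size 1)  {r^1, r^6} (size 2)  {r^2, r^5} (size 2)  {r^3, r^4} (size 2)  {s, sr, ..., sr^6} (size 7)
  chi_1 (triv)               1             1                    1                    1                    1                          
  chi_2 (sign: r->1, s->-1)  1             1                    1                    1                    -1                         
  chi_3 (2d, j=1)            2             2*cos(2*pi/7)        -2*cos(3*pi/7)       -2*cos(pi/7)         0                          
  chi_4 (2d, j=2)            2             -2*cos(3*pi/7)       -2*cos(pi/7)         2*cos(2*pi/7)        0                          
  chi_5 (2d, j=3)            2             -2*cos(pi/7)         2*cos(2*pi/7)        -2*cos(3*pi/7)       0                          

Spot check: chi_3 (2d, j=1) on {r^1, r^6} = 2*cos(2*pi/7).

Explanation: D_7 has order 2*7 = 14 with 5 conjugacy classes, hence 5 irreducibles. Sum of squared dims 1 + 1 + 4 + 4 + 4 = 14 = |G|. Linear characters come from the abelianisation; the 2-dimensional irreps have character r^k -> 2*cos(2*pi*j*k/7), reflections -> 0.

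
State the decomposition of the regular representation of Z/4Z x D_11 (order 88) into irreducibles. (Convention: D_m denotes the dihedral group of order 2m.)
Each irreducible V_i of dimension d_i appears with multiplicity d_i, i.e. rho_reg = (direct sum over all irreducibles V_i) d_i V_i. The irreducible dimensions for Z/4Z x D_11 are 1, 1, 1, 1, 1, 1, 1, 1, 2, 2, 2, 2, 2, 2, 2, 2, 2, 2, 2, 2, 2, 2, 2, 2, 2, 2, 2, 2: 8 irreducibles of dimension 1, each with multiplicity 1; 20 irreducibles of dimension 2, each with multiplicity 2. Total dimension 8*1*1 + 20*2*2 = 88 = |G|.

Reasoning: General theorem: in the regular representation of a finite group G, each irreducible appears with multiplicity equal to its dimension. Check: dim(rho_reg) = sum d_i^2 = 1 + 1 + 1 + 1 + 1 + 1 + 1 + 1 + 4 + 4 + 4 + 4 + 4 + 4 + 4 + 4 + 4 + 4 + 4 + 4 + 4 + 4 + 4 + 4 + 4 + 4 + 4 + 4 = 88 = |G|.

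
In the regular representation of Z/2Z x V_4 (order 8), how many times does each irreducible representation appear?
Each irreducible V_i of dimension d_i appears with multiplicity d_i, i.e. rho_reg = (direct sum over all irreducibles V_i) d_i V_i. The irreducible dimensions for Z/2Z x V_4 are 1, 1, 1, 1, 1, 1, 1, 1: 8 irreducibles of dimension 1, each with multiplicity 1. Total dimension 8*1*1 = 8 = |G|.

Solution. General theorem: in the regular representation of a finite group G, each irreducible appears with multiplicity equal to its dimension. Check: dim(rho_reg) = sum d_i^2 = 1 + 1 + 1 + 1 + 1 + 1 + 1 + 1 = 8 = |G|.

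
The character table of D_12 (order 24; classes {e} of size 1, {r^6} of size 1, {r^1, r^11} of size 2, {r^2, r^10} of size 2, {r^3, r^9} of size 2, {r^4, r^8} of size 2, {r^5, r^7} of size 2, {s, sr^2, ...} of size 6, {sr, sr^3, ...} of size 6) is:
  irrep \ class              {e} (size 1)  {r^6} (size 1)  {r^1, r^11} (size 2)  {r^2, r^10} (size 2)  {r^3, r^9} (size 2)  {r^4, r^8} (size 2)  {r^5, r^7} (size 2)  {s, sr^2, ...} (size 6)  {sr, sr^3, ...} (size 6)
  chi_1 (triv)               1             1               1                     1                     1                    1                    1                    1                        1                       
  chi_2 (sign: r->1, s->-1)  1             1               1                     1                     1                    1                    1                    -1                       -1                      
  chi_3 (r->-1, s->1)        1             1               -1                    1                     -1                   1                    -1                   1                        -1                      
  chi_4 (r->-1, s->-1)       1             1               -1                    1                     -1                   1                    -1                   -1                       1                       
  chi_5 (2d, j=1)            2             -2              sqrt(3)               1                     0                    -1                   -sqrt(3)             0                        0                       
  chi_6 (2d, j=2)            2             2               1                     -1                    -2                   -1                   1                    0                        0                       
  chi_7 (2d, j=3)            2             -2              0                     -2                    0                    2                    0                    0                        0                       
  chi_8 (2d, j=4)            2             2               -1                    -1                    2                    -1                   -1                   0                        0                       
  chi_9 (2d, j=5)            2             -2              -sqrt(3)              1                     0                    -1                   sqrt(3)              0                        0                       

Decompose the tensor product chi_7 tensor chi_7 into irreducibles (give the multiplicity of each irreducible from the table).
chi_7 tensor chi_7 = chi_1 + chi_2 + chi_3 + chi_4 (all other irreducibles have multiplicity 0).

Explanation: The character of a tensor product is the pointwise product (chi_7 * chi_7)(C) = chi_7(C) * chi_7(C):
  {e}: (2)*(2), {r^6}: (-2)*(-2), {r^1, r^11}: (0)*(0), {r^2, r^10}: (-2)*(-2), {r^3, r^9}: (0)*(0), {r^4, r^8}: (2)*(2), {r^5, r^7}: (0)*(0), {s, sr^2, ...}: (0)*(0), {sr, sr^3, ...}: (0)*(0)
so (chi_7 * chi_7) takes values
  {e} -> 4, {r^6} -> 4, {r^1, r^11} -> 0, {r^2, r^10} -> 4, {r^3, r^9} -> 0, {r^4, r^8} -> 4, {r^5, r^7} -> 0, {s, sr^2, ...} -> 0, {sr, sr^3, ...} -> 0.
Now take the inner product of this character with each irreducible chi from the table, <chi_7*chi_7, chi> = (1/24) sum_C |C| (chi_7*chi_7)(C) conj(chi(C)):
  <chi_7*chi_7, chi_1> = (1/24)[1*(4)*conj(1) + 1*(4)*conj(1) + 2*(0)*conj(1) + 2*(4)*conj(1) + 2*(0)*conj(1) + 2*(4)*conj(1) + 2*(0)*conj(1) + 6*(0)*conj(1) + 6*(0)*conj(1)]
      = (1/24)[(4) + (4) + (0) + (8) + (0) + (8) + (0) + (0) + (0)] = 24/24 = 1
  <chi_7*chi_7, chi_2> = (1/24)[1*(4)*conj(1) + 1*(4)*conj(1) + 2*(0)*conj(1) + 2*(4)*conj(1) + 2*(0)*conj(1) + 2*(4)*conj(1) + 2*(0)*conj(1) + 6*(0)*conj(-1) + 6*(0)*conj(-1)]
      = (1/24)[(4) + (4) + (0) + (8) + (0) + (8) + (0) + (0) + (0)] = 24/24 = 1
  <chi_7*chi_7, chi_3> = (1/24)[1*(4)*conj(1) + 1*(4)*conj(1) + 2*(0)*conj(-1) + 2*(4)*conj(1) + 2*(0)*conj(-1) + 2*(4)*conj(1) + 2*(0)*conj(-1) + 6*(0)*conj(1) + 6*(0)*conj(-1)]
      = (1/24)[(4) + (4) + (0) + (8) + (0) + (8) + (0) + (0) + (0)] = 24/24 = 1
  <chi_7*chi_7, chi_4> = (1/24)[1*(4)*conj(1) + 1*(4)*conj(1) + 2*(0)*conj(-1) + 2*(4)*conj(1) + 2*(0)*conj(-1) + 2*(4)*conj(1) + 2*(0)*conj(-1) + 6*(0)*conj(-1) + 6*(0)*conj(1)]
      = (1/24)[(4) + (4) + (0) + (8) + (0) + (8) + (0) + (0) + (0)] = 24/24 = 1
  <chi_7*chi_7, chi_5> = (1/24)[1*(4)*conj(2) + 1*(4)*conj(-2) + 2*(0)*conj(sqrt(3)) + 2*(4)*conj(1) + 2*(0)*conj(0) + 2*(4)*conj(-1) + 2*(0)*conj(-sqrt(3)) + 6*(0)*conj(0) + 6*(0)*conj(0)]
      = (1/24)[(8) + (-8) + (0) + (8) + (0) + (-8) + (0) + (0) + (0)] = 0/24 = 0
  <chi_7*chi_7, chi_6> = (1/24)[1*(4)*conj(2) + 1*(4)*conj(2) + 2*(0)*conj(1) + 2*(4)*conj(-1) + 2*(0)*conj(-2) + 2*(4)*conj(-1) + 2*(0)*conj(1) + 6*(0)*conj(0) + 6*(0)*conj(0)]
      = (1/24)[(8) + (8) + (0) + (-8) + (0) + (-8) + (0) + (0) + (0)] = 0/24 = 0
  <chi_7*chi_7, chi_7> = (1/24)[1*(4)*conj(2) + 1*(4)*conj(-2) + 2*(0)*conj(0) + 2*(4)*conj(-2) + 2*(0)*conj(0) + 2*(4)*conj(2) + 2*(0)*conj(0) + 6*(0)*conj(0) + 6*(0)*conj(0)]
      = (1/24)[(8) + (-8) + (0) + (-16) + (0) + (16) + (0) + (0) + (0)] = 0/24 = 0
  <chi_7*chi_7, chi_8> = (1/24)[1*(4)*conj(2) + 1*(4)*conj(2) + 2*(0)*conj(-1) + 2*(4)*conj(-1) + 2*(0)*conj(2) + 2*(4)*conj(-1) + 2*(0)*conj(-1) + 6*(0)*conj(0) + 6*(0)*conj(0)]
      = (1/24)[(8) + (8) + (0) + (-8) + (0) + (-8) + (0) + (0) + (0)] = 0/24 = 0
  <chi_7*chi_7, chi_9> = (1/24)[1*(4)*conj(2) + 1*(4)*conj(-2) + 2*(0)*conj(-sqrt(3)) + 2*(4)*conj(1) + 2*(0)*conj(0) + 2*(4)*conj(-1) + 2*(0)*conj(sqrt(3)) + 6*(0)*conj(0) + 6*(0)*conj(0)]
      = (1/24)[(8) + (-8) + (0) + (8) + (0) + (-8) + (0) + (0) + (0)] = 0/24 = 0
Hence the multiplicities are chi_1: 1, chi_2: 1, chi_3: 1, chi_4: 1. Dimension check: dim(chi_7)*dim(chi_7) = 2*2 = 4 and sum (mult * dim) = 1*1 + 1*1 + 1*1 + 1*1 = 4.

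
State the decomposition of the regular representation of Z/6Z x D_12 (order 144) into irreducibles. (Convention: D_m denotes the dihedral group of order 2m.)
Each irreducible V_i of dimension d_i appears with multiplicity d_i, i.e. rho_reg = (direct sum over all irreducibles V_i) d_i V_i. The irreducible dimensions for Z/6Z x D_12 are 1, 1, 1, 1, 1, 1, 1, 1, 1, 1, 1, 1, 1, 1, 1, 1, 1, 1, 1, 1, 1, 1, 1, 1, 2, 2, 2, 2, 2, 2, 2, 2, 2, 2, 2, 2, 2, 2, 2, 2, 2, 2, 2, 2, 2, 2, 2, 2, 2, 2, 2, 2, 2, 2: 24 irreducibles of dimension 1, each with multiplicity 1; 30 irreducibles of dimension 2, each with multiplicity 2. Total dimension 24*1*1 + 30*2*2 = 144 = |G|.

Working: General theorem: in the regular representation of a finite group G, each irreducible appears with multiplicity equal to its dimension. Check: dim(rho_reg) = sum d_i^2 = 1 + 1 + 1 + 1 + 1 + 1 + 1 + 1 + 1 + 1 + 1 + 1 + 1 + 1 + 1 + 1 + 1 + 1 + 1 + 1 + 1 + 1 + 1 + 1 + 4 + 4 + 4 + 4 + 4 + 4 + 4 + 4 + 4 + 4 + 4 + 4 + 4 + 4 + 4 + 4 + 4 + 4 + 4 + 4 + 4 + 4 + 4 + 4 + 4 + 4 + 4 + 4 + 4 + 4 = 144 = |G|.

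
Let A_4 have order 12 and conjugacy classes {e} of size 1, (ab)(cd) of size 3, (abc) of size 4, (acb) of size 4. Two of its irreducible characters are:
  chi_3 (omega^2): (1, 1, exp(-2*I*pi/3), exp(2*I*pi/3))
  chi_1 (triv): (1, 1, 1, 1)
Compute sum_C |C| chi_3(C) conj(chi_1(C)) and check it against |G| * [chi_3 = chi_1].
Sum = 0; so <chi_3, chi_1> = 0 (distinct irreducibles are orthogonal).

Solution. Compute term by term over conjugacy classes (|C| * chi_3(C) * conj(chi_1(C))):
  1*(1)*conj(1) + 3*(1)*conj(1) + 4*(exp(-2*I*pi/3))*conj(1) + 4*(exp(2*I*pi/3))*conj(1)
  = (1) + (3) + (4*exp(-2*I*pi/3)) + (4*exp(2*I*pi/3))
  = 0.
(Exp terms are combined using exp(i*s)*conj(exp(i*t)) = exp(i*(s-t)), and sums of them are collapsed using the identity that for every m > 1 the m distinct m-th roots of unity sum to 0, e.g. 1 + exp(2*I*pi/3) + exp(-2*I*pi/3) = 0.)
Dividing by |G| = 12 gives 0/12 = 0, matching the row-orthogonality relation <chi_3, chi_1> = [chi_3 = chi_1].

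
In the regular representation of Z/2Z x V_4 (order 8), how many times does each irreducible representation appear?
Each irreducible V_i of dimension d_i appears with multiplicity d_i, i.e. rho_reg = (direct sum over all irreducibles V_i) d_i V_i. The irreducible dimensions for Z/2Z x V_4 are 1, 1, 1, 1, 1, 1, 1, 1: 8 irreducibles of dimension 1, each with multiplicity 1. Total dimension 8*1*1 = 8 = |G|.

Solution. General theorem: in the regular representation of a finite group G, each irreducible appears with multiplicity equal to its dimension. Check: dim(rho_reg) = sum d_i^2 = 1 + 1 + 1 + 1 + 1 + 1 + 1 + 1 = 8 = |G|.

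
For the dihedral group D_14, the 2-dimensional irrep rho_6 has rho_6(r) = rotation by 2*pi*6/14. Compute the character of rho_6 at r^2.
chi_{rho_6}(r^2) = 2*cos(2*pi*6*2/14) = 2*cos(2*pi/7)

Justification: rho_6(r^2) is rotation by angle 2*pi*6*2/14, whose trace is 2*cos(2*pi*6*2/14) = 2*cos(2*pi/7).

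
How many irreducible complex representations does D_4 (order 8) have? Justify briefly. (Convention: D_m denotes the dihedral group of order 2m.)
5

Working: The number of irreducible complex representations of a finite group equals its number of conjugacy classes. D_4 has 5 conjugacy classes (n/2 + 3 for n even), so D_4 (order 8) has exactly 5 irreducible complex representations.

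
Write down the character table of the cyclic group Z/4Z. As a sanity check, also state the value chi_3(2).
Character table of Z/4Z (irreps indexed chi_0,...,chi_3 with chi_k(m) = zeta_4^(k*m), zeta_4 = exp(2*pi*i/4)):
  irrep \ class  {0} (size 1)  {1} (size 1)  {2} (size 1)  {3} (size 1)
  chi_0          1             1             1             1           
  chi_1          1             I             -1            -I          
  chi_2          1             -1            1             -1          
  chi_3          1             -I            -1            I           

Spot check: chi_3(2) = zeta_4^(3*2) = zeta_4^6 = -1.

Why: Z/4Z is abelian, so all 4 irreducible complex representations are 1-dimensional. They are given by chi_k(m) = zeta_4^(k*m) for k = 0,...,3. Row orthogonality: sum_m chi_k(m) conj(chi_l(m)) = 4 * [k = l].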